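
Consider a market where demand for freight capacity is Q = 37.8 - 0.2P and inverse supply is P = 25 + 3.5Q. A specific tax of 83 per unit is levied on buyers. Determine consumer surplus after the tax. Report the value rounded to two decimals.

227.02

Rewriting demand in inverse form: P = 189 - 5Q.
Pre-tax equilibrium: 189 - 5Q = 25 + 3.5Q gives Q* = 19.2941, P* = 92.5294.
A tax on buyers shifts demand down by 83: (189 - 83) - 5Q = 25 + 3.5Q, so Q_t = 9.5294. Buyers pay P_b = 141.3529; sellers receive P_s = P_b - 83 = 58.3529.
Consumer surplus is the triangle under demand above P_b: (1/2)(9.5294)(189 - 141.3529) = 227.0242.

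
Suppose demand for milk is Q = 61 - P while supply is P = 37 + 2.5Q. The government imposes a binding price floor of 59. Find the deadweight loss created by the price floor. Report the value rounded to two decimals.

Rewriting demand in inverse form: P = 61 - Q.
Free-market equilibrium: 61 - Q = 37 + 2.5Q gives Q* = 6.8571, P* = 54.1429.
At the floor price 59, quantity demanded is (61 - 59)/1 = 2; demand is the short side, so Q = 2 trades at P = 59.
At Q = 2 the demand price is 59 and the supply price is 42. Deadweight loss is the triangle between the curves from 2 to 6.8571: (1/2)(59 - 42)(6.8571 - 2) = 41.2857.

41.29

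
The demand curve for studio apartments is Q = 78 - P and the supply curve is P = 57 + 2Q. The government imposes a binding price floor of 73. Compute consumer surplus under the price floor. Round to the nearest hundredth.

12.50

Rewriting demand in inverse form: P = 78 - Q.
Without the control, 78 - Q = 57 + 2Q so Q* = 7 and P* = 71.
At P = 73, buyers demand (78 - 73)/1 = 5 while sellers would supply more, so the quantity traded is 5 at price 73.
CS is the triangle under demand above 73: (1/2)(5)(78 - 73) = 12.5.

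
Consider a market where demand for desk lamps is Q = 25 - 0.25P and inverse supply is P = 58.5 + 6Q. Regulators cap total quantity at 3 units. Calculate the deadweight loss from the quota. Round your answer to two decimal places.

6.61

Rewriting demand in inverse form: P = 100 - 4Q.
Without the quota, 100 - 4Q = 58.5 + 6Q gives Q* = 4.15.
At Q = 3 the demand price is 100 - 4(3) = 88 and the supply price is 58.5 + 6(3) = 76.5.
DWL = (1/2)(gap between curves at 3) x (Q* - 3) = (1/2)(11.5)(1.15) = 6.6125.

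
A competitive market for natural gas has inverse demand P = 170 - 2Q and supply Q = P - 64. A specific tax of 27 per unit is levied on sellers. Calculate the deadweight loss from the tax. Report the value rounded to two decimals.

Rewriting supply in inverse form: P = 64 + Q.
Without the tax, 170 - 2Q = 64 + Q so Q* = 35.3333 and P* = 99.3333.
A tax on sellers shifts supply up by 27: 170 - 2Q = 64 + Q + 27, so Q_t = 26.3333. Buyers pay P_b = 117.3333; sellers receive P_s = P_b - 27 = 90.3333.
The welfare triangle lost has base Q* - Q_t = 9 and height t = 27, so DWL = (1/2)(9)(27) = 121.5.

121.50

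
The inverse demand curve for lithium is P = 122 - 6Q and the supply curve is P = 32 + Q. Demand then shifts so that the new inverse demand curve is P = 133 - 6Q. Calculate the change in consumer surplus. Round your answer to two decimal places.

Initial equilibrium: Q_0 = 12.8571, P_0 = 44.8571; CS_0 = (1/2)(12.8571)(77.1429) = 495.9184, PS_0 = (1/2)(12.8571)(12.8571) = 82.6531.
New equilibrium: 133 - 6Q = 32 + Q gives Q_1 = 14.4286, P_1 = 46.4286; CS_1 = 624.551, PS_1 = 104.0918.
Change in consumer surplus = 624.551 - 495.9184 = 128.6327.

128.63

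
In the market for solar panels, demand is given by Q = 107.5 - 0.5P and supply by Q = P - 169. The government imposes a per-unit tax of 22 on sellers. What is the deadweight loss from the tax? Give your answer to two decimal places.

80.67

Rewriting demand in inverse form: P = 215 - 2Q.
Rewriting supply in inverse form: P = 169 + Q.
Pre-tax equilibrium: 215 - 2Q = 169 + Q gives Q* = 15.3333, P* = 184.3333.
A tax on sellers shifts supply up by 22: 215 - 2Q = 169 + Q + 22, so Q_t = 8. Buyers pay P_b = 199; sellers receive P_s = P_b - 22 = 177.
Deadweight loss is the triangle between the curves from Q_t to Q*: (1/2)(15.3333 - 8)(22) = 80.6667.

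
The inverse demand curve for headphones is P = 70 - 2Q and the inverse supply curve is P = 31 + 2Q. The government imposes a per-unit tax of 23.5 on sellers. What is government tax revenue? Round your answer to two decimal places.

91.06

Pre-tax equilibrium: 70 - 2Q = 31 + 2Q gives Q* = 9.75, P* = 50.5.
A tax on sellers shifts supply up by 23.5: 70 - 2Q = 31 + 2Q + 23.5, so Q_t = 3.875. Buyers pay P_b = 62.25; sellers receive P_s = P_b - 23.5 = 38.75.
Tax revenue = t x Q_t = 23.5 x 3.875 = 91.0625.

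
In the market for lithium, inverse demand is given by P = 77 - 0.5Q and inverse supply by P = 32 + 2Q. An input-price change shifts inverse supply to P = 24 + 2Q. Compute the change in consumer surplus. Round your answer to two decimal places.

31.36

Initial equilibrium: Q_0 = 18, P_0 = 68; CS_0 = (1/2)(18)(9) = 81, PS_0 = (1/2)(18)(36) = 324.
New equilibrium: 77 - 0.5Q = 24 + 2Q gives Q_1 = 21.2, P_1 = 66.4; CS_1 = 112.36, PS_1 = 449.44.
Change in consumer surplus = 112.36 - 81 = 31.36.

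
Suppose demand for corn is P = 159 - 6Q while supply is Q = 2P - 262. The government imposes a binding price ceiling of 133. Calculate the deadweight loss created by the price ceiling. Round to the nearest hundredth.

Rewriting supply in inverse form: P = 131 + 0.5Q.
Free-market equilibrium: 159 - 6Q = 131 + 0.5Q gives Q* = 4.3077, P* = 133.1538.
At the ceiling price 133, quantity supplied is (133 - 131)/0.5 = 4; supply is the short side, so Q = 4 trades at P = 133.
The lost-trades triangle has base Q* - 4 = 0.3077 and height equal to the gap between the curves at Q = 4, which is 135 - 133 = 2. DWL = (1/2)(0.3077)(2) = 0.3077.

0.31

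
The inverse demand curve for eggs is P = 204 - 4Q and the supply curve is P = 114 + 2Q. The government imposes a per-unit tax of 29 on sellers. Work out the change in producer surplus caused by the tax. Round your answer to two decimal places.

Without the tax, 204 - 4Q = 114 + 2Q so Q* = 15 and P* = 144.
A tax on sellers shifts supply up by 29: 204 - 4Q = 114 + 2Q + 29, so Q_t = 10.1667. Buyers pay P_b = 163.3333; sellers receive P_s = P_b - 29 = 134.3333.
Producers lose the trapezoid between P_s and P* out to Q_t plus the triangle from Q_t to Q*: change in PS = 103.3611 - 225 = -121.6389.

-121.64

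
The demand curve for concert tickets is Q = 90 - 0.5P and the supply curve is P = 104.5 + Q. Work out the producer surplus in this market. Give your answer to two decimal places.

Rewriting demand in inverse form: P = 180 - 2Q.
Setting demand equal to supply, 75.5 = 3Q, so Q* = 25.1667 and P* = 129.6667.
The supply curve's price intercept is 104.5, so PS = (1/2)(Q*)(P* - 104.5) = (1/2)(25.1667)(25.1667) = 316.6806.

316.68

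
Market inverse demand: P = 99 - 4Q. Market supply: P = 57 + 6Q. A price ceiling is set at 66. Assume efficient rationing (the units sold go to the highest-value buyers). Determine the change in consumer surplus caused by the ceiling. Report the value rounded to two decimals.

Without the control, 99 - 4Q = 57 + 6Q so Q* = 4.2 and P* = 82.2.
At P = 66, sellers supply (66 - 57)/6 = 1.5 while buyers want more, so the quantity traded is 1.5 at price 66.
CS goes from (1/2)(4.2)(16.8) = 35.28 to 45 (computed as (99 - 66)(1.5) - (1/2)(4)(1.5)^2), a change of 9.72.

9.72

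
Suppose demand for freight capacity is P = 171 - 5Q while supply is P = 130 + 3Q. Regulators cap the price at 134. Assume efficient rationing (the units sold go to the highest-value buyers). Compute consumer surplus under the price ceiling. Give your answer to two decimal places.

44.89

Free-market equilibrium: 171 - 5Q = 130 + 3Q gives Q* = 5.125, P* = 145.375.
At the ceiling price 134, quantity supplied is (134 - 130)/3 = 1.3333; supply is the short side, so Q = 1.3333 trades at P = 134.
The demand price at Q = 1.3333 is 164.3333. CS is the trapezoid between demand and 134 over [0, 1.3333]: (1/2)[(171 - 134) + (164.3333 - 134)](1.3333) = 44.8889.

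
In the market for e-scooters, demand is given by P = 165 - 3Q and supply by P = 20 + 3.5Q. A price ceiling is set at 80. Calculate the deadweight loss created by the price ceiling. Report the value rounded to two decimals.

Free-market equilibrium: 165 - 3Q = 20 + 3.5Q gives Q* = 22.3077, P* = 98.0769.
At P = 80, sellers supply (80 - 20)/3.5 = 17.1429 while buyers want more, so the quantity traded is 17.1429 at price 80.
The lost-trades triangle has base Q* - 17.1429 = 5.1648 and height equal to the gap between the curves at Q = 17.1429, which is 113.5714 - 80 = 33.5714. DWL = (1/2)(5.1648)(33.5714) = 86.6954.

86.70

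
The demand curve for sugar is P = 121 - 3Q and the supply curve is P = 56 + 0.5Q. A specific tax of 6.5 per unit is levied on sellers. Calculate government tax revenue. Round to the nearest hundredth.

108.64

Without the tax, 121 - 3Q = 56 + 0.5Q so Q* = 18.5714 and P* = 65.2857.
With the tax, sellers need 6.5 more per unit: 121 - 3Q = 56 + 0.5Q + 6.5, so Q_t = 16.7143. Buyers pay P_b = 70.8571; sellers receive P_s = P_b - 6.5 = 64.3571.
Revenue is the tax times quantity traded: 6.5 x 16.7143 = 108.6429.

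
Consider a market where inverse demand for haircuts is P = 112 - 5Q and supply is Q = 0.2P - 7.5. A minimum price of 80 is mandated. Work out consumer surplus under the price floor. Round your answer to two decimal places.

102.40

Rewriting supply in inverse form: P = 37.5 + 5Q.
Without the control, 112 - 5Q = 37.5 + 5Q so Q* = 7.45 and P* = 74.75.
At P = 80, buyers demand (112 - 80)/5 = 6.4 while sellers would supply more, so the quantity traded is 6.4 at price 80.
CS is the triangle under demand above 80: (1/2)(6.4)(112 - 80) = 102.4.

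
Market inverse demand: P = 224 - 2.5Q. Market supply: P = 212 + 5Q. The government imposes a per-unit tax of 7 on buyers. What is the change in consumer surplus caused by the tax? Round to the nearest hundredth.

-2.64

Pre-tax equilibrium: 224 - 2.5Q = 212 + 5Q gives Q* = 1.6, P* = 220.
A tax on buyers shifts demand down by 7: (224 - 7) - 2.5Q = 212 + 5Q, so Q_t = 0.6667. Buyers pay P_b = 222.3333; sellers receive P_s = P_b - 7 = 215.3333.
Consumers lose the trapezoid between P* and P_b out to Q_t plus the triangle from Q_t to Q*: change in CS = 0.5556 - 3.2 = -2.6444.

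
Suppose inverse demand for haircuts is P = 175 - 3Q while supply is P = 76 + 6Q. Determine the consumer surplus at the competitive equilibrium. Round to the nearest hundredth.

181.50

Setting demand equal to supply, 99 = 9Q, so Q* = 11 and P* = 142.
CS is the area between the demand curve and P* from 0 to Q*: (1/2)(11)(33) = 181.5.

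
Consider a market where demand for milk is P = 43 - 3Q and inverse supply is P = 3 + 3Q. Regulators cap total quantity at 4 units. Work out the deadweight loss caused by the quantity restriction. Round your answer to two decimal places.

21.33

Unrestricted equilibrium: Q* = (43 - 3)/(3 + 3) = 6.6667.
At Q = 4 the demand price is 43 - 3(4) = 31 and the supply price is 3 + 3(4) = 15.
Deadweight loss is the triangle between the curves from 4 to 6.6667: (1/2)(31 - 15)(6.6667 - 4) = 21.3333.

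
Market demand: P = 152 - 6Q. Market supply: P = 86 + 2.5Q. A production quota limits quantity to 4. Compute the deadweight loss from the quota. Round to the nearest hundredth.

60.24

Unrestricted equilibrium: Q* = (152 - 86)/(6 + 2.5) = 7.7647.
At Q = 4 the demand price is 152 - 6(4) = 128 and the supply price is 86 + 2.5(4) = 96.
Deadweight loss is the triangle between the curves from 4 to 7.7647: (1/2)(128 - 96)(7.7647 - 4) = 60.2353.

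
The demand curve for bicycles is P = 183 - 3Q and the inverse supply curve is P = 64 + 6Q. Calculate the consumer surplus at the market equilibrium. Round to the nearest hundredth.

Equilibrium: 183 - 3Q = 64 + 6Q, so Q* = 13.2222 and P* = 143.3333.
Consumer surplus is the triangle under demand above P*: (1/2)(13.2222)(183 - 143.3333) = (1/2)(13.2222)(39.6667) = 262.2407.

262.24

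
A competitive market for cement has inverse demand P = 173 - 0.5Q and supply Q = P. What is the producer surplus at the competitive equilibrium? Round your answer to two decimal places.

6650.89

Rewriting supply in inverse form: P = Q.
Equilibrium: 173 - 0.5Q = Q, so Q* = 115.3333 and P* = 115.3333.
The supply curve's price intercept is 0, so PS = (1/2)(Q*)(P* - 0) = (1/2)(115.3333)(115.3333) = 6650.8889.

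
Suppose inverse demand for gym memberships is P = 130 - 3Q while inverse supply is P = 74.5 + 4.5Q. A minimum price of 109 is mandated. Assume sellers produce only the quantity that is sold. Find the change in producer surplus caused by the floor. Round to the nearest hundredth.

8.04

Without the control, 130 - 3Q = 74.5 + 4.5Q so Q* = 7.4 and P* = 107.8.
At the floor price 109, quantity demanded is (130 - 109)/3 = 7; demand is the short side, so Q = 7 trades at P = 109.
PS goes from (1/2)(7.4)(33.3) = 123.21 to 131.25 (computed as (109 - 74.5)(7) - (1/2)(4.5)(7)^2), a change of 8.04.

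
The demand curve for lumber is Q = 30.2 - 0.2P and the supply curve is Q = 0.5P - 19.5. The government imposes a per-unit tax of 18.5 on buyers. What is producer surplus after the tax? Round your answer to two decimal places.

Rewriting demand in inverse form: P = 151 - 5Q.
Rewriting supply in inverse form: P = 39 + 2Q.
Without the tax, 151 - 5Q = 39 + 2Q so Q* = 16 and P* = 71.
A tax on buyers shifts demand down by 18.5: (151 - 18.5) - 5Q = 39 + 2Q, so Q_t = 13.3571. Buyers pay P_b = 84.2143; sellers receive P_s = P_b - 18.5 = 65.7143.
Producer surplus is the triangle above supply below P_s: (1/2)(13.3571)(65.7143 - 39) = 178.4133.

178.41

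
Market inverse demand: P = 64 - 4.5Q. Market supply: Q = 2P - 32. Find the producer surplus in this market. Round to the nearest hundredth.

Rewriting supply in inverse form: P = 16 + 0.5Q.
Set 64 - 4.5Q = 16 + 0.5Q, which gives 48 = 5Q, so Q* = 9.6 and P* = 64 - 4.5(9.6) = 20.8.
PS is the area between P* and the supply curve from 0 to Q*: (1/2)(9.6)(4.8) = 23.04.

23.04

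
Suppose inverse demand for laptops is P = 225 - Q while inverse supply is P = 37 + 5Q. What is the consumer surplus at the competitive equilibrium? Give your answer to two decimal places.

490.89

Set 225 - Q = 37 + 5Q, which gives 188 = 6Q, so Q* = 31.3333 and P* = 225 - (31.3333) = 193.6667.
Consumer surplus is the triangle under demand above P*: (1/2)(31.3333)(225 - 193.6667) = (1/2)(31.3333)(31.3333) = 490.8889.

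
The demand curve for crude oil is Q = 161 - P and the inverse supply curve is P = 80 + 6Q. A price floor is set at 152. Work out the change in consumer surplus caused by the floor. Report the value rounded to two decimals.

-26.45

Rewriting demand in inverse form: P = 161 - Q.
Without the control, 161 - Q = 80 + 6Q so Q* = 11.5714 and P* = 149.4286.
At the floor price 152, quantity demanded is (161 - 152)/1 = 9; demand is the short side, so Q = 9 trades at P = 152.
CS goes from (1/2)(11.5714)(11.5714) = 66.949 to 40.5 (computed as (161 - 152)(9) - (1/2)(1)(9)^2), a change of -26.449.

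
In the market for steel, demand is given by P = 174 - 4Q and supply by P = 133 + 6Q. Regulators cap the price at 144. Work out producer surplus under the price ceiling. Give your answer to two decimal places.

10.08

Free-market equilibrium: 174 - 4Q = 133 + 6Q gives Q* = 4.1, P* = 157.6.
At P = 144, sellers supply (144 - 133)/6 = 1.8333 while buyers want more, so the quantity traded is 1.8333 at price 144.
PS is the triangle above supply below 144: (1/2)(1.8333)(144 - 133) = 10.0833.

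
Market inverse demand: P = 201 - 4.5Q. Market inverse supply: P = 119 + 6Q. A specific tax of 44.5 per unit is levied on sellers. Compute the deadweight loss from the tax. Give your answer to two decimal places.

Without the tax, 201 - 4.5Q = 119 + 6Q so Q* = 7.8095 and P* = 165.8571.
With the tax, sellers need 44.5 more per unit: 201 - 4.5Q = 119 + 6Q + 44.5, so Q_t = 3.5714. Buyers pay P_b = 184.9286; sellers receive P_s = P_b - 44.5 = 140.4286.
Deadweight loss is the triangle between the curves from Q_t to Q*: (1/2)(7.8095 - 3.5714)(44.5) = 94.2976.

94.30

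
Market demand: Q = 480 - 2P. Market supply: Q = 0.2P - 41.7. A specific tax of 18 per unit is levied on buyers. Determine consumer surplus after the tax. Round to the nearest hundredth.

1.51

Rewriting demand in inverse form: P = 240 - 0.5Q.
Rewriting supply in inverse form: P = 208.5 + 5Q.
Without the tax, 240 - 0.5Q = 208.5 + 5Q so Q* = 5.7273 and P* = 237.1364.
A tax on buyers shifts demand down by 18: (240 - 18) - 0.5Q = 208.5 + 5Q, so Q_t = 2.4545. Buyers pay P_b = 238.7727; sellers receive P_s = P_b - 18 = 220.7727.
CS = (1/2)(Q_t)(240 - P_b) = (1/2)(2.4545)(1.2273) = 1.5062.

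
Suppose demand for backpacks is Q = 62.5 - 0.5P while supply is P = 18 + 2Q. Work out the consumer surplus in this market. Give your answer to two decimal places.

Rewriting demand in inverse form: P = 125 - 2Q.
Set 125 - 2Q = 18 + 2Q, which gives 107 = 4Q, so Q* = 26.75 and P* = 125 - 2(26.75) = 71.5.
The demand choke price is 125, so CS = (1/2)(Q*)(125 - P*) = (1/2)(26.75)(53.5) = 715.5625.

715.56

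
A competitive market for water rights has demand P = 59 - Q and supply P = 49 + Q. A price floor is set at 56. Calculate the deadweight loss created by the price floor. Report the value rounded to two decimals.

4.00

Free-market equilibrium: 59 - Q = 49 + Q gives Q* = 5, P* = 54.
At the floor price 56, quantity demanded is (59 - 56)/1 = 3; demand is the short side, so Q = 3 trades at P = 56.
The lost-trades triangle has base Q* - 3 = 2 and height equal to the gap between the curves at Q = 3, which is 56 - 52 = 4. DWL = (1/2)(2)(4) = 4.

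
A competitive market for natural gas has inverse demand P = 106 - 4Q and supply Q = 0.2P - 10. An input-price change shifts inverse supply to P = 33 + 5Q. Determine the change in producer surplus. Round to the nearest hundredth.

67.69

Rewriting supply in inverse form: P = 50 + 5Q.
Initial equilibrium: Q_0 = 6.2222, P_0 = 81.1111; CS_0 = (1/2)(6.2222)(24.8889) = 77.4321, PS_0 = (1/2)(6.2222)(31.1111) = 96.7901.
New equilibrium: 106 - 4Q = 33 + 5Q gives Q_1 = 8.1111, P_1 = 73.5556; CS_1 = 131.5802, PS_1 = 164.4753.
Change in producer surplus = 164.4753 - 96.7901 = 67.6852.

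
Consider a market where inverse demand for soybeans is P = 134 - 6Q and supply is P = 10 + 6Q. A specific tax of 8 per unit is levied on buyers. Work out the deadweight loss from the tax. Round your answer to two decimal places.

2.67

Pre-tax equilibrium: 134 - 6Q = 10 + 6Q gives Q* = 10.3333, P* = 72.
A tax on buyers shifts demand down by 8: (134 - 8) - 6Q = 10 + 6Q, so Q_t = 9.6667. Buyers pay P_b = 76; sellers receive P_s = P_b - 8 = 68.
The welfare triangle lost has base Q* - Q_t = 0.6667 and height t = 8, so DWL = (1/2)(0.6667)(8) = 2.6667.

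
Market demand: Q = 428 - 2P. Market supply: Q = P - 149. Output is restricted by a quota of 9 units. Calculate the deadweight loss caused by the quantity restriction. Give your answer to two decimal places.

Rewriting demand in inverse form: P = 214 - 0.5Q.
Rewriting supply in inverse form: P = 149 + Q.
Unrestricted equilibrium: Q* = (214 - 149)/(0.5 + 1) = 43.3333.
At Q = 9 the demand price is 214 - 0.5(9) = 209.5 and the supply price is 149 + (9) = 158.
DWL = (1/2)(gap between curves at 9) x (Q* - 9) = (1/2)(51.5)(34.3333) = 884.0833.

884.08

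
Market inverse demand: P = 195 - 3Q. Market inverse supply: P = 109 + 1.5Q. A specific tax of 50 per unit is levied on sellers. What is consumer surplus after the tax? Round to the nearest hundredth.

Pre-tax equilibrium: 195 - 3Q = 109 + 1.5Q gives Q* = 19.1111, P* = 137.6667.
With the tax, sellers need 50 more per unit: 195 - 3Q = 109 + 1.5Q + 50, so Q_t = 8. Buyers pay P_b = 171; sellers receive P_s = P_b - 50 = 121.
CS = (1/2)(Q_t)(195 - P_b) = (1/2)(8)(24) = 96.

96.00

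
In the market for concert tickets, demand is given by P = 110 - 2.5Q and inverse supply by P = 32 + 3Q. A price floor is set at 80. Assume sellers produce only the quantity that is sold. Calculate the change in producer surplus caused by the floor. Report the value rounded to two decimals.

58.31

Free-market equilibrium: 110 - 2.5Q = 32 + 3Q gives Q* = 14.1818, P* = 74.5455.
At the floor price 80, quantity demanded is (110 - 80)/2.5 = 12; demand is the short side, so Q = 12 trades at P = 80.
PS goes from (1/2)(14.1818)(42.5455) = 301.686 to 360 (computed as (80 - 32)(12) - (1/2)(3)(12)^2), a change of 58.314.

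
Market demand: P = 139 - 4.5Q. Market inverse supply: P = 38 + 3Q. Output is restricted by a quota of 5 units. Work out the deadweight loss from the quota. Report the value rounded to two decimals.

Unrestricted equilibrium: Q* = (139 - 38)/(4.5 + 3) = 13.4667.
At Q = 5 the demand price is 139 - 4.5(5) = 116.5 and the supply price is 38 + 3(5) = 53.
Deadweight loss is the triangle between the curves from 5 to 13.4667: (1/2)(116.5 - 53)(13.4667 - 5) = 268.8167.

268.82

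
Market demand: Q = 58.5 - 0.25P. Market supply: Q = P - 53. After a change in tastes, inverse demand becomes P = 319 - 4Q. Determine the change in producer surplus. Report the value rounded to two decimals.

759.90

Rewriting demand in inverse form: P = 234 - 4Q.
Rewriting supply in inverse form: P = 53 + Q.
Initial equilibrium: Q_0 = 36.2, P_0 = 89.2; CS_0 = (1/2)(36.2)(144.8) = 2620.88, PS_0 = (1/2)(36.2)(36.2) = 655.22.
New equilibrium: 319 - 4Q = 53 + Q gives Q_1 = 53.2, P_1 = 106.2; CS_1 = 5660.48, PS_1 = 1415.12.
Change in producer surplus = 1415.12 - 655.22 = 759.9.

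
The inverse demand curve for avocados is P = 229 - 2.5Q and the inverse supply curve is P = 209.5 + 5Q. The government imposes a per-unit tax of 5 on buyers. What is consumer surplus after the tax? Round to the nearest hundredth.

4.67

Pre-tax equilibrium: 229 - 2.5Q = 209.5 + 5Q gives Q* = 2.6, P* = 222.5.
A tax on buyers shifts demand down by 5: (229 - 5) - 2.5Q = 209.5 + 5Q, so Q_t = 1.9333. Buyers pay P_b = 224.1667; sellers receive P_s = P_b - 5 = 219.1667.
Consumer surplus is the triangle under demand above P_b: (1/2)(1.9333)(229 - 224.1667) = 4.6722.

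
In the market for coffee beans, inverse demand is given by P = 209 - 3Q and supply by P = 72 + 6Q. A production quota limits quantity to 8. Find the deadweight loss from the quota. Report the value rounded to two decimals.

Unrestricted equilibrium: Q* = (209 - 72)/(3 + 6) = 15.2222.
At Q = 8 the demand price is 209 - 3(8) = 185 and the supply price is 72 + 6(8) = 120.
Deadweight loss is the triangle between the curves from 8 to 15.2222: (1/2)(185 - 120)(15.2222 - 8) = 234.7222.

234.72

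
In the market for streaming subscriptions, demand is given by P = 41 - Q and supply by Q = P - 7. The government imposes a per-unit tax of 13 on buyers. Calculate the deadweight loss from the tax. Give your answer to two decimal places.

42.25

Rewriting supply in inverse form: P = 7 + Q.
Pre-tax equilibrium: 41 - Q = 7 + Q gives Q* = 17, P* = 24.
A tax on buyers shifts demand down by 13: (41 - 13) - Q = 7 + Q, so Q_t = 10.5. Buyers pay P_b = 30.5; sellers receive P_s = P_b - 13 = 17.5.
The welfare triangle lost has base Q* - Q_t = 6.5 and height t = 13, so DWL = (1/2)(6.5)(13) = 42.25.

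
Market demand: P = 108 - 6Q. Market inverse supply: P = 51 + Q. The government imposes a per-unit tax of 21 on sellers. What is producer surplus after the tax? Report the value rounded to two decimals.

Without the tax, 108 - 6Q = 51 + Q so Q* = 8.1429 and P* = 59.1429.
A tax on sellers shifts supply up by 21: 108 - 6Q = 51 + Q + 21, so Q_t = 5.1429. Buyers pay P_b = 77.1429; sellers receive P_s = P_b - 21 = 56.1429.
PS = (1/2)(Q_t)(P_s - 51) = (1/2)(5.1429)(5.1429) = 13.2245.

13.22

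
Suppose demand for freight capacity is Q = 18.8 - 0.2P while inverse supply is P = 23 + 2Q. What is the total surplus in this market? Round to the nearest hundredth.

360.07

Rewriting demand in inverse form: P = 94 - 5Q.
Equilibrium: 94 - 5Q = 23 + 2Q, so Q* = 10.1429 and P* = 43.2857.
Total surplus is the full triangle between the curves from 0 to Q*: (1/2)(10.1429)(94 - 23) = 360.0714.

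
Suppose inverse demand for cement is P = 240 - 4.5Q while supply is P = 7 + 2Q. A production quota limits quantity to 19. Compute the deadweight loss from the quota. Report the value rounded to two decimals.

Without the quota, 240 - 4.5Q = 7 + 2Q gives Q* = 35.8462.
At Q = 19 the demand price is 240 - 4.5(19) = 154.5 and the supply price is 7 + 2(19) = 45.
Deadweight loss is the triangle between the curves from 19 to 35.8462: (1/2)(154.5 - 45)(35.8462 - 19) = 922.3269.

922.33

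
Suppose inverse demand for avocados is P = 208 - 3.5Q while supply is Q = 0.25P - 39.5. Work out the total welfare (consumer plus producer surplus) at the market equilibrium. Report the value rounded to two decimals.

166.67

Rewriting supply in inverse form: P = 158 + 4Q.
Setting demand equal to supply, 50 = 7.5Q, so Q* = 6.6667 and P* = 184.6667.
Total surplus is the full triangle between the curves from 0 to Q*: (1/2)(6.6667)(208 - 158) = 166.6667.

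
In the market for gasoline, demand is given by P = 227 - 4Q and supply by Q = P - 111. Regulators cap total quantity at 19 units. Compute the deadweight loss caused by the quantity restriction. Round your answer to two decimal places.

Rewriting supply in inverse form: P = 111 + Q.
Unrestricted equilibrium: Q* = (227 - 111)/(4 + 1) = 23.2.
At Q = 19 the demand price is 227 - 4(19) = 151 and the supply price is 111 + (19) = 130.
Deadweight loss is the triangle between the curves from 19 to 23.2: (1/2)(151 - 130)(23.2 - 19) = 44.1.

44.10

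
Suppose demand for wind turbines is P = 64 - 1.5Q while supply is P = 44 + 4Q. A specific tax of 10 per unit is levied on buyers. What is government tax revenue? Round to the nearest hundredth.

Pre-tax equilibrium: 64 - 1.5Q = 44 + 4Q gives Q* = 3.6364, P* = 58.5455.
A tax on buyers shifts demand down by 10: (64 - 10) - 1.5Q = 44 + 4Q, so Q_t = 1.8182. Buyers pay P_b = 61.2727; sellers receive P_s = P_b - 10 = 51.2727.
Revenue is the tax times quantity traded: 10 x 1.8182 = 18.1818.

18.18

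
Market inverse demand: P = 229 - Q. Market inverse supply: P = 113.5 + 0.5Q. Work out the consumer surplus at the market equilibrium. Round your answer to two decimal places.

2964.50

Setting demand equal to supply, 115.5 = 1.5Q, so Q* = 77 and P* = 152.
CS is the area between the demand curve and P* from 0 to Q*: (1/2)(77)(77) = 2964.5.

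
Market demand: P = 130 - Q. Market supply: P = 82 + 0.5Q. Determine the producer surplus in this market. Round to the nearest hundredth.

256.00

Setting demand equal to supply, 48 = 1.5Q, so Q* = 32 and P* = 98.
Producer surplus is the triangle above supply below P*: (1/2)(32)(98 - 82) = (1/2)(32)(16) = 256.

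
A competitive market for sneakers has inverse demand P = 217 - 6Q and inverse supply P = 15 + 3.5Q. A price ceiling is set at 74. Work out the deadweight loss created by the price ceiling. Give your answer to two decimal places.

92.21

Free-market equilibrium: 217 - 6Q = 15 + 3.5Q gives Q* = 21.2632, P* = 89.4211.
At P = 74, sellers supply (74 - 15)/3.5 = 16.8571 while buyers want more, so the quantity traded is 16.8571 at price 74.
The lost-trades triangle has base Q* - 16.8571 = 4.406 and height equal to the gap between the curves at Q = 16.8571, which is 115.8571 - 74 = 41.8571. DWL = (1/2)(4.406)(41.8571) = 92.2116.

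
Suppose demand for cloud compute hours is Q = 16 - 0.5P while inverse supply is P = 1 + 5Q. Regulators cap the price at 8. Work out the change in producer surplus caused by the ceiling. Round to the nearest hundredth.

-44.13

Rewriting demand in inverse form: P = 32 - 2Q.
Free-market equilibrium: 32 - 2Q = 1 + 5Q gives Q* = 4.4286, P* = 23.1429.
At P = 8, sellers supply (8 - 1)/5 = 1.4 while buyers want more, so the quantity traded is 1.4 at price 8.
PS goes from (1/2)(4.4286)(22.1429) = 49.0306 to 4.9 (computed as (8 - 1)(1.4) - (1/2)(5)(1.4)^2), a change of -44.1306.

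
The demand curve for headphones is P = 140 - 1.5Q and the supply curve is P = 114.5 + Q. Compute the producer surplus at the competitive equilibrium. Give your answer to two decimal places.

52.02

Set 140 - 1.5Q = 114.5 + Q, which gives 25.5 = 2.5Q, so Q* = 10.2 and P* = 140 - 1.5(10.2) = 124.7.
Producer surplus is the triangle above supply below P*: (1/2)(10.2)(124.7 - 114.5) = (1/2)(10.2)(10.2) = 52.02.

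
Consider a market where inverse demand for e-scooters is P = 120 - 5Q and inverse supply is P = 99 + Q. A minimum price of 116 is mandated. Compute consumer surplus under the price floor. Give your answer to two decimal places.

1.60

Free-market equilibrium: 120 - 5Q = 99 + Q gives Q* = 3.5, P* = 102.5.
At the floor price 116, quantity demanded is (120 - 116)/5 = 0.8; demand is the short side, so Q = 0.8 trades at P = 116.
CS is the triangle under demand above 116: (1/2)(0.8)(120 - 116) = 1.6.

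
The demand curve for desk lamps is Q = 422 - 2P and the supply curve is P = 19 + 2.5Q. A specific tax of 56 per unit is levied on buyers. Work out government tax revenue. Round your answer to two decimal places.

2538.67

Rewriting demand in inverse form: P = 211 - 0.5Q.
Pre-tax equilibrium: 211 - 0.5Q = 19 + 2.5Q gives Q* = 64, P* = 179.
A tax on buyers shifts demand down by 56: (211 - 56) - 0.5Q = 19 + 2.5Q, so Q_t = 45.3333. Buyers pay P_b = 188.3333; sellers receive P_s = P_b - 56 = 132.3333.
Tax revenue = t x Q_t = 56 x 45.3333 = 2538.6667.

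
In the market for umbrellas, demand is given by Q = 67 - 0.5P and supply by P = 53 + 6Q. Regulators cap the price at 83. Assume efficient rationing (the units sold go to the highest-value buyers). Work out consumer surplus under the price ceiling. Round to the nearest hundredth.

230.00

Rewriting demand in inverse form: P = 134 - 2Q.
Without the control, 134 - 2Q = 53 + 6Q so Q* = 10.125 and P* = 113.75.
At the ceiling price 83, quantity supplied is (83 - 53)/6 = 5; supply is the short side, so Q = 5 trades at P = 83.
The demand price at Q = 5 is 124. CS is the trapezoid between demand and 83 over [0, 5]: (1/2)[(134 - 83) + (124 - 83)](5) = 230.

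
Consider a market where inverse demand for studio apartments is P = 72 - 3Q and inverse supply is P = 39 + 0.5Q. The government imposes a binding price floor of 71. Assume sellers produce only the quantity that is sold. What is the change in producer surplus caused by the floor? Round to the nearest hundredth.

Free-market equilibrium: 72 - 3Q = 39 + 0.5Q gives Q* = 9.4286, P* = 43.7143.
At P = 71, buyers demand (72 - 71)/3 = 0.3333 while sellers would supply more, so the quantity traded is 0.3333 at price 71.
PS goes from (1/2)(9.4286)(4.7143) = 22.2245 to 10.6389 (computed as (71 - 39)(0.3333) - (1/2)(0.5)(0.3333)^2), a change of -11.5856.

-11.59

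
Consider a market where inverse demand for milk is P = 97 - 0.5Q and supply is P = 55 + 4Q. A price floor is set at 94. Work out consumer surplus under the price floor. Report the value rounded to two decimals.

Without the control, 97 - 0.5Q = 55 + 4Q so Q* = 9.3333 and P* = 92.3333.
At P = 94, buyers demand (97 - 94)/0.5 = 6 while sellers would supply more, so the quantity traded is 6 at price 94.
CS is the triangle under demand above 94: (1/2)(6)(97 - 94) = 9.

9.00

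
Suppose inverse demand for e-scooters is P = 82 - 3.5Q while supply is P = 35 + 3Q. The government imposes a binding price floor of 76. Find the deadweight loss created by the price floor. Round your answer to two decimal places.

98.90

Free-market equilibrium: 82 - 3.5Q = 35 + 3Q gives Q* = 7.2308, P* = 56.6923.
At P = 76, buyers demand (82 - 76)/3.5 = 1.7143 while sellers would supply more, so the quantity traded is 1.7143 at price 76.
The lost-trades triangle has base Q* - 1.7143 = 5.5165 and height equal to the gap between the curves at Q = 1.7143, which is 76 - 40.1429 = 35.8571. DWL = (1/2)(5.5165)(35.8571) = 98.9027.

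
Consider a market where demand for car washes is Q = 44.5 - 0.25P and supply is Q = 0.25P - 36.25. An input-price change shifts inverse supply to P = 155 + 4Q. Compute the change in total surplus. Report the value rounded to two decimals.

Rewriting demand in inverse form: P = 178 - 4Q.
Rewriting supply in inverse form: P = 145 + 4Q.
Initial equilibrium: Q_0 = 4.125, P_0 = 161.5; CS_0 = (1/2)(4.125)(16.5) = 34.0312, PS_0 = (1/2)(4.125)(16.5) = 34.0312.
New equilibrium: 178 - 4Q = 155 + 4Q gives Q_1 = 2.875, P_1 = 166.5; CS_1 = 16.5312, PS_1 = 16.5312.
Change in total surplus = (16.5312 + 16.5312) - (34.0312 + 34.0312) = -35.

-35.00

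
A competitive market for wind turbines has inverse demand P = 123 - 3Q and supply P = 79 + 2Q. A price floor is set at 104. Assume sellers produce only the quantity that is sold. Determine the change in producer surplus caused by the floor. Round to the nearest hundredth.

Free-market equilibrium: 123 - 3Q = 79 + 2Q gives Q* = 8.8, P* = 96.6.
At P = 104, buyers demand (123 - 104)/3 = 6.3333 while sellers would supply more, so the quantity traded is 6.3333 at price 104.
PS goes from (1/2)(8.8)(17.6) = 77.44 to 118.2222 (computed as (104 - 79)(6.3333) - (1/2)(2)(6.3333)^2), a change of 40.7822.

40.78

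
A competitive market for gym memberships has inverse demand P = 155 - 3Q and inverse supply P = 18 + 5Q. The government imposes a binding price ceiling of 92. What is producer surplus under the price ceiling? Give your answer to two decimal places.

547.60

Free-market equilibrium: 155 - 3Q = 18 + 5Q gives Q* = 17.125, P* = 103.625.
At P = 92, sellers supply (92 - 18)/5 = 14.8 while buyers want more, so the quantity traded is 14.8 at price 92.
PS is the triangle above supply below 92: (1/2)(14.8)(92 - 18) = 547.6.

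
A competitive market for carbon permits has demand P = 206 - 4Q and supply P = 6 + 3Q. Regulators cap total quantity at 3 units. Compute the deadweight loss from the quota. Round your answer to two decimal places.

2288.64

Unrestricted equilibrium: Q* = (206 - 6)/(4 + 3) = 28.5714.
At Q = 3 the demand price is 206 - 4(3) = 194 and the supply price is 6 + 3(3) = 15.
Deadweight loss is the triangle between the curves from 3 to 28.5714: (1/2)(194 - 15)(28.5714 - 3) = 2288.6429.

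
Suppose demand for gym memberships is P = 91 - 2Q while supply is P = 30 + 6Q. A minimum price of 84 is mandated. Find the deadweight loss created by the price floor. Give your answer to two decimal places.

68.06

Without the control, 91 - 2Q = 30 + 6Q so Q* = 7.625 and P* = 75.75.
At P = 84, buyers demand (91 - 84)/2 = 3.5 while sellers would supply more, so the quantity traded is 3.5 at price 84.
At Q = 3.5 the demand price is 84 and the supply price is 51. Deadweight loss is the triangle between the curves from 3.5 to 7.625: (1/2)(84 - 51)(7.625 - 3.5) = 68.0625.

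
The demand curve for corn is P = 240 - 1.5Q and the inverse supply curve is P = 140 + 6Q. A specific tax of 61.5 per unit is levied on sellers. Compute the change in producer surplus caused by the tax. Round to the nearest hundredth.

-454.28

Pre-tax equilibrium: 240 - 1.5Q = 140 + 6Q gives Q* = 13.3333, P* = 220.
With the tax, sellers need 61.5 more per unit: 240 - 1.5Q = 140 + 6Q + 61.5, so Q_t = 5.1333. Buyers pay P_b = 232.3; sellers receive P_s = P_b - 61.5 = 170.8.
PS falls from (1/2)(13.3333)(80) = 533.3333 to (1/2)(5.1333)(30.8) = 79.0533, a change of -454.28.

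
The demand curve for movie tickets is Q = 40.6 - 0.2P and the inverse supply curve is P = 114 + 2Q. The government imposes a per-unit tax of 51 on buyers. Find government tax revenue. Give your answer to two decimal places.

276.86

Rewriting demand in inverse form: P = 203 - 5Q.
Pre-tax equilibrium: 203 - 5Q = 114 + 2Q gives Q* = 12.7143, P* = 139.4286.
With the tax, buyers' net willingness to pay falls by 51: (203 - 51) - 5Q = 114 + 2Q, so Q_t = 5.4286. Buyers pay P_b = 175.8571; sellers receive P_s = P_b - 51 = 124.8571.
Revenue is the tax times quantity traded: 51 x 5.4286 = 276.8571.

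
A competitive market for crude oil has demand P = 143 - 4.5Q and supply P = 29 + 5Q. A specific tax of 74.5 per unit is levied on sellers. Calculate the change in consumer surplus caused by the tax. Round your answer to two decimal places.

Pre-tax equilibrium: 143 - 4.5Q = 29 + 5Q gives Q* = 12, P* = 89.
A tax on sellers shifts supply up by 74.5: 143 - 4.5Q = 29 + 5Q + 74.5, so Q_t = 4.1579. Buyers pay P_b = 124.2895; sellers receive P_s = P_b - 74.5 = 49.7895.
CS falls from (1/2)(12)(54) = 324 to (1/2)(4.1579)(18.7105) = 38.8982, a change of -285.1018.

-285.10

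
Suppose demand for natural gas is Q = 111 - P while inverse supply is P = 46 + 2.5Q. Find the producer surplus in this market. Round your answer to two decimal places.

431.12

Rewriting demand in inverse form: P = 111 - Q.
Equilibrium: 111 - Q = 46 + 2.5Q, so Q* = 18.5714 and P* = 92.4286.
Producer surplus is the triangle above supply below P*: (1/2)(18.5714)(92.4286 - 46) = (1/2)(18.5714)(46.4286) = 431.1224.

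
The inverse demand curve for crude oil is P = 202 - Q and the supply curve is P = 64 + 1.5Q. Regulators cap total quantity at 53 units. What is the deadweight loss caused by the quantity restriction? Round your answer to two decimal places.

6.05

Without the quota, 202 - Q = 64 + 1.5Q gives Q* = 55.2.
At Q = 53 the demand price is 202 - (53) = 149 and the supply price is 64 + 1.5(53) = 143.5.
Deadweight loss is the triangle between the curves from 53 to 55.2: (1/2)(149 - 143.5)(55.2 - 53) = 6.05.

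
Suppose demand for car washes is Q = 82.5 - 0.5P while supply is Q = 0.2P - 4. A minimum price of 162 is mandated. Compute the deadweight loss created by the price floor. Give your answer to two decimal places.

1292.16

Rewriting demand in inverse form: P = 165 - 2Q.
Rewriting supply in inverse form: P = 20 + 5Q.
Without the control, 165 - 2Q = 20 + 5Q so Q* = 20.7143 and P* = 123.5714.
At the floor price 162, quantity demanded is (165 - 162)/2 = 1.5; demand is the short side, so Q = 1.5 trades at P = 162.
At Q = 1.5 the demand price is 162 and the supply price is 27.5. Deadweight loss is the triangle between the curves from 1.5 to 20.7143: (1/2)(162 - 27.5)(20.7143 - 1.5) = 1292.1607.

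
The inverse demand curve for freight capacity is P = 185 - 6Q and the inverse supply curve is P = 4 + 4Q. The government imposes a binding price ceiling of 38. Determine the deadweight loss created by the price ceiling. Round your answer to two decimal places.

460.80

Without the control, 185 - 6Q = 4 + 4Q so Q* = 18.1 and P* = 76.4.
At P = 38, sellers supply (38 - 4)/4 = 8.5 while buyers want more, so the quantity traded is 8.5 at price 38.
At Q = 8.5 the demand price is 134 and the supply price is 38. Deadweight loss is the triangle between the curves from 8.5 to 18.1: (1/2)(134 - 38)(18.1 - 8.5) = 460.8.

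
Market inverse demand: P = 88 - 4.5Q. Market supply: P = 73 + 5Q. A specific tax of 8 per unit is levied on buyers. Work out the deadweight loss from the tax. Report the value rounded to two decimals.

Without the tax, 88 - 4.5Q = 73 + 5Q so Q* = 1.5789 and P* = 80.8947.
With the tax, buyers' net willingness to pay falls by 8: (88 - 8) - 4.5Q = 73 + 5Q, so Q_t = 0.7368. Buyers pay P_b = 84.6842; sellers receive P_s = P_b - 8 = 76.6842.
The welfare triangle lost has base Q* - Q_t = 0.8421 and height t = 8, so DWL = (1/2)(0.8421)(8) = 3.3684.

3.37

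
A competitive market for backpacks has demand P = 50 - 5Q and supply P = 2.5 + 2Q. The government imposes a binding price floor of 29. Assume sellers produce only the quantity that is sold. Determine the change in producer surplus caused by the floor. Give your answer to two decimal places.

47.61

Without the control, 50 - 5Q = 2.5 + 2Q so Q* = 6.7857 and P* = 16.0714.
At P = 29, buyers demand (50 - 29)/5 = 4.2 while sellers would supply more, so the quantity traded is 4.2 at price 29.
PS goes from (1/2)(6.7857)(13.5714) = 46.0459 to 93.66 (computed as (29 - 2.5)(4.2) - (1/2)(2)(4.2)^2), a change of 47.6141.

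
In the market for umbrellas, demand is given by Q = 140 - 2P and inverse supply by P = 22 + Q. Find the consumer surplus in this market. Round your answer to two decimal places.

Rewriting demand in inverse form: P = 70 - 0.5Q.
Equilibrium: 70 - 0.5Q = 22 + Q, so Q* = 32 and P* = 54.
The demand choke price is 70, so CS = (1/2)(Q*)(70 - P*) = (1/2)(32)(16) = 256.

256.00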